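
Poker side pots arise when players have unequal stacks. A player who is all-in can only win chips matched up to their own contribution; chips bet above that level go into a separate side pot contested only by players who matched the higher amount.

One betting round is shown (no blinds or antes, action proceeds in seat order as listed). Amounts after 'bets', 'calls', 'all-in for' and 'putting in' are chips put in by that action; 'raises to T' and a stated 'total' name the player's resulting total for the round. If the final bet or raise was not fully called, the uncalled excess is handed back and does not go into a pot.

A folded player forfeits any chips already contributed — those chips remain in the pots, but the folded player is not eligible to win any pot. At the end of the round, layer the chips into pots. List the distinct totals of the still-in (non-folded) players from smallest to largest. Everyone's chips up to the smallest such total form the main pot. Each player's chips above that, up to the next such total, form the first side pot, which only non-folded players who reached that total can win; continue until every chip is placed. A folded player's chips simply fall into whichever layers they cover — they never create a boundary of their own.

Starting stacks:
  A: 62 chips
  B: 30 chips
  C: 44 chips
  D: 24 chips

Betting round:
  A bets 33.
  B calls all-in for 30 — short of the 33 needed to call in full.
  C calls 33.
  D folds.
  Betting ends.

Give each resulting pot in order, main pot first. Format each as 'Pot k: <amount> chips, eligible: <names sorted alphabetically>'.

Contributions: A=33, B=30, C=33
Folded: D
Pot levels (distinct totals of non-folded players): 30, 33
Layer 1-30: 30 each from A, B, C = 30*3 = 90 chips; eligible A, B, C
Layer 31-33: 3 each from A, C = 3*2 = 6 chips; eligible A, C

Pot 1: 90 chips, eligible: A, B, C
Pot 2: 6 chips, eligible: A, C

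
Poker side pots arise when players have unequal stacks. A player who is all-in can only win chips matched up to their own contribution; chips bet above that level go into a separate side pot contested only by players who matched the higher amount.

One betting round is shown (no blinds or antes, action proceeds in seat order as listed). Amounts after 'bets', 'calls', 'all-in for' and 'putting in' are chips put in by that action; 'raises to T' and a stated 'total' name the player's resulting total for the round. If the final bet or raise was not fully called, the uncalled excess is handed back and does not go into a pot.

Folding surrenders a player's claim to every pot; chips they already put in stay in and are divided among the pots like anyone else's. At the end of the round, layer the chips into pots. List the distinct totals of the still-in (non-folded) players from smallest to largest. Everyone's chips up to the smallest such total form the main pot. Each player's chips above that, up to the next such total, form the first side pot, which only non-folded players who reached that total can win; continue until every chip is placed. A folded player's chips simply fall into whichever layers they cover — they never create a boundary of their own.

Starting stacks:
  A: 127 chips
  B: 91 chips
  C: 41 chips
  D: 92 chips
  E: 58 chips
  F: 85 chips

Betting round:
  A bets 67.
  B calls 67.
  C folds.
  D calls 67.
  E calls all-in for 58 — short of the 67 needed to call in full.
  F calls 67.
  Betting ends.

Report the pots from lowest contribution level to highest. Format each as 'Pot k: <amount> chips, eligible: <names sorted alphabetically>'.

Pot 1: 290 chips, eligible: A, B, D, E, F
Pot 2: 36 chips, eligible: A, B, D, F

Derivation:
Contributions: A=67, B=67, D=67, E=58, F=67
Folded: C
Pot levels (distinct totals of non-folded players): 58, 67
Layer 1-58: 58 each from A, B, D, E, F = 58*5 = 290 chips; eligible A, B, D, E, F
Layer 59-67: 9 each from A, B, D, F = 9*4 = 36 chips; eligible A, B, D, F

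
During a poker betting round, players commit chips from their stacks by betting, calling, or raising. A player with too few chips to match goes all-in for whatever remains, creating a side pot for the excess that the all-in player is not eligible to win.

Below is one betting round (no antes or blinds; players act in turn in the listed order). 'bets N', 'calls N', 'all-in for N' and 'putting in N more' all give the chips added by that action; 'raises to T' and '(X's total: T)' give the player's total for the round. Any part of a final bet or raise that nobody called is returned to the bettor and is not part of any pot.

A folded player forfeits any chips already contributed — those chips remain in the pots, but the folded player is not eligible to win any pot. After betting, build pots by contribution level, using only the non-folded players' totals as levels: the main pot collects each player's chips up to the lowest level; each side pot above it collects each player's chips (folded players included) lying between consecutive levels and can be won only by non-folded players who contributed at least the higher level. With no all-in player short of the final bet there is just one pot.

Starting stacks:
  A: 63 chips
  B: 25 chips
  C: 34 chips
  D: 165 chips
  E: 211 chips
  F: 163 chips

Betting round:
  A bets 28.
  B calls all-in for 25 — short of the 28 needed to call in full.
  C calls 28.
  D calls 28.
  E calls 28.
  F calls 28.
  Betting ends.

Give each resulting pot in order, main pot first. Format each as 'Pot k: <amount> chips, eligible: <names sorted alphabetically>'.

Contributions: A=28, B=25, C=28, D=28, E=28, F=28
Pot levels (distinct totals of non-folded players): 25, 28
Layer 1-25: 25 each from A, B, C, D, E, F = 25*6 = 150 chips; eligible A, B, C, D, E, F
Layer 26-28: 3 each from A, C, D, E, F = 3*5 = 15 chips; eligible A, C, D, E, F

Pot 1: 150 chips, eligible: A, B, C, D, E, F
Pot 2: 15 chips, eligible: A, C, D, E, F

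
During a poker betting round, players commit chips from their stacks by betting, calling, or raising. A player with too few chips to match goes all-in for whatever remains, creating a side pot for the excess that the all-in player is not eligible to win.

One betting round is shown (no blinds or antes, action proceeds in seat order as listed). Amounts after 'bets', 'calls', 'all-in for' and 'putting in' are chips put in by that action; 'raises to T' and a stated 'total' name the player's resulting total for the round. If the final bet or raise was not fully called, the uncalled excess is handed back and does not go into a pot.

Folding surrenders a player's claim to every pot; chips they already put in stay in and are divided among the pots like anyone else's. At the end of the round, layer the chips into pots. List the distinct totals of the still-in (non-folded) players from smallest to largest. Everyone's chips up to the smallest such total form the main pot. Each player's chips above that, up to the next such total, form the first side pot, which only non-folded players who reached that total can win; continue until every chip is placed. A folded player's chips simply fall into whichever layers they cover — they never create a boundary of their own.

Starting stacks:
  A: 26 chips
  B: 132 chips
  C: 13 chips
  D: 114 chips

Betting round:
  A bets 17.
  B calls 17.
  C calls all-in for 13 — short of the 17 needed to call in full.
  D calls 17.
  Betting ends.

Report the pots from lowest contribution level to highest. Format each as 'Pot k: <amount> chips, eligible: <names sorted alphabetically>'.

Pot 1: 52 chips, eligible: A, B, C, D
Pot 2: 12 chips, eligible: A, B, D

Derivation:
Contributions: A=17, B=17, C=13, D=17
Pot levels (distinct totals of non-folded players): 13, 17
Layer 1-13: 13 each from A, B, C, D = 13*4 = 52 chips; eligible A, B, C, D
Layer 14-17: 4 each from A, B, D = 4*3 = 12 chips; eligible A, B, D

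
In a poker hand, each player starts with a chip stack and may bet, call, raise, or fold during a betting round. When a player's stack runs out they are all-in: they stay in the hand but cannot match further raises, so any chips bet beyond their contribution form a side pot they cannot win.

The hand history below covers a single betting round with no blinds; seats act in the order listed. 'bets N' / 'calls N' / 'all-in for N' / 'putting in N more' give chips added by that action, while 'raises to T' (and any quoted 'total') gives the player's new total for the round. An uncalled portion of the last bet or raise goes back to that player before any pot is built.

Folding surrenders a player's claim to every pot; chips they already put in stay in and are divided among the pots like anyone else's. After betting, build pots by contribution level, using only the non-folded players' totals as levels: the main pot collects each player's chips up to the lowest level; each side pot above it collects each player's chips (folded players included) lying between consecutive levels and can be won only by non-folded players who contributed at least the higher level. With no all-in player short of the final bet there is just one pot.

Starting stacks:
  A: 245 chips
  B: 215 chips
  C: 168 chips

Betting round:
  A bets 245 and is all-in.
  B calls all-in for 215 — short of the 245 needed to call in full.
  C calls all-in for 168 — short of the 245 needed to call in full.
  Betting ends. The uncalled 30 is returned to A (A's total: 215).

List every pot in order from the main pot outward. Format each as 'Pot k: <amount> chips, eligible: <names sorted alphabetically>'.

Contributions (after 30 returned to A): A=215, B=215, C=168
Pot levels (distinct totals of non-folded players): 168, 215
Layer 1-168: 168 each from A, B, C = 168*3 = 504 chips; eligible A, B, C
Layer 169-215: 47 each from A, B = 47*2 = 94 chips; eligible A, B

Pot 1: 504 chips, eligible: A, B, C
Pot 2: 94 chips, eligible: A, B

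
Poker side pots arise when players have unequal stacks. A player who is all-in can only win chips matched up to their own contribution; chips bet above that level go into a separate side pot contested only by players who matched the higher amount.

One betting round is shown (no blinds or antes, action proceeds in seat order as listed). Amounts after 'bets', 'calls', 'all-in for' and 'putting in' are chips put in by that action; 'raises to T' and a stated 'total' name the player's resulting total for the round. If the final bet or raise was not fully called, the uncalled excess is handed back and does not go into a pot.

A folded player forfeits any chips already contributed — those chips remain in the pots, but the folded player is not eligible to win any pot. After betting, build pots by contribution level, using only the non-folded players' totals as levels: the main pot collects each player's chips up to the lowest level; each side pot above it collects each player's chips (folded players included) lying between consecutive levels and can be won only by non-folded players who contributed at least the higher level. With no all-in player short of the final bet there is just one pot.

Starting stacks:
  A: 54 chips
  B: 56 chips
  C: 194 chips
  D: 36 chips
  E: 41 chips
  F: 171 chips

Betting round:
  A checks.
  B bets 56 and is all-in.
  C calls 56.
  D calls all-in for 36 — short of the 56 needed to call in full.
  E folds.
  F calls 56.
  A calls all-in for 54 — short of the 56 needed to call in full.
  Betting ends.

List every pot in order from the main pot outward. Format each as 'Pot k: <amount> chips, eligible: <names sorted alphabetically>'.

Pot 1: 180 chips, eligible: A, B, C, D, F
Pot 2: 72 chips, eligible: A, B, C, F
Pot 3: 6 chips, eligible: B, C, F

Derivation:
Contributions: A=54, B=56, C=56, D=36, F=56
Folded: E
Pot levels (distinct totals of non-folded players): 36, 54, 56
Layer 1-36: 36 each from A, B, C, D, F = 36*5 = 180 chips; eligible A, B, C, D, F
Layer 37-54: 18 each from A, B, C, F = 18*4 = 72 chips; eligible A, B, C, F
Layer 55-56: 2 each from B, C, F = 2*3 = 6 chips; eligible B, C, F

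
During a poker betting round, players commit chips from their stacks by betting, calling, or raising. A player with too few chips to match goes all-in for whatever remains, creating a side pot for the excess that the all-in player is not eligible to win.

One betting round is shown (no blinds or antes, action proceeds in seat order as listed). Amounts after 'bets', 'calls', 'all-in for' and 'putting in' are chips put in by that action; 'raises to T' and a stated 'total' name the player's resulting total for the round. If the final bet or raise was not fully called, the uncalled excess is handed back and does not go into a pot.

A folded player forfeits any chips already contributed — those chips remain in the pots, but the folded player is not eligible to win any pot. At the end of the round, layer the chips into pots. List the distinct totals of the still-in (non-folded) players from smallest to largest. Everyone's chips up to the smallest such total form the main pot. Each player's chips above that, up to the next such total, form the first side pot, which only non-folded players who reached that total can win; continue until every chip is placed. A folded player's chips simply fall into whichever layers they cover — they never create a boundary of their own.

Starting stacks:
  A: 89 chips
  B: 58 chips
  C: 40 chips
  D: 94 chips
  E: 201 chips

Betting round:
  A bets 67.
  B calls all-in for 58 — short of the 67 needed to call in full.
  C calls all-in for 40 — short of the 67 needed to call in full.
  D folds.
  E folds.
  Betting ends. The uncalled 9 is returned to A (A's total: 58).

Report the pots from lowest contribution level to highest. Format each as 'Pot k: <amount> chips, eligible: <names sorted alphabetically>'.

Contributions (after 9 returned to A): A=58, B=58, C=40
Folded: D, E
Pot levels (distinct totals of non-folded players): 40, 58
Layer 1-40: 40 each from A, B, C = 40*3 = 120 chips; eligible A, B, C
Layer 41-58: 18 each from A, B = 18*2 = 36 chips; eligible A, B

Pot 1: 120 chips, eligible: A, B, C
Pot 2: 36 chips, eligible: A, B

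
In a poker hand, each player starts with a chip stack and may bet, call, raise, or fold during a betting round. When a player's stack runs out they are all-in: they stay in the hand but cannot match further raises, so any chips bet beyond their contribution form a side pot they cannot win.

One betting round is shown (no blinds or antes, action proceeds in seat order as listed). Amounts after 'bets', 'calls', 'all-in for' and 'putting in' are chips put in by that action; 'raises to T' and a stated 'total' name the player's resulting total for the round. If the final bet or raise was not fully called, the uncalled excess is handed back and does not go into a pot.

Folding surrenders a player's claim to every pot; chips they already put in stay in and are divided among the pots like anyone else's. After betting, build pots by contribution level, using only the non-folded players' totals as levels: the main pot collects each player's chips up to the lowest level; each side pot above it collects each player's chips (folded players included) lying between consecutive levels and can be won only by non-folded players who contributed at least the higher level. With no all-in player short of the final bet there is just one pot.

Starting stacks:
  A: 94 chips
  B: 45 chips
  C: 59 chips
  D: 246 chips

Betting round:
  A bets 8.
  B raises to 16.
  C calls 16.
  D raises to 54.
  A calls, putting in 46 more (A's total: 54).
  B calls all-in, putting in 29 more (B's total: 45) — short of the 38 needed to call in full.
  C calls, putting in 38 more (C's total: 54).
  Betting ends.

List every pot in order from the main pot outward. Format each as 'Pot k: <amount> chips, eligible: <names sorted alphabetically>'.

Pot 1: 180 chips, eligible: A, B, C, D
Pot 2: 27 chips, eligible: A, C, D

Derivation:
Contributions: A=54, B=45, C=54, D=54
Pot levels (distinct totals of non-folded players): 45, 54
Layer 1-45: 45 each from A, B, C, D = 45*4 = 180 chips; eligible A, B, C, D
Layer 46-54: 9 each from A, C, D = 9*3 = 27 chips; eligible A, C, D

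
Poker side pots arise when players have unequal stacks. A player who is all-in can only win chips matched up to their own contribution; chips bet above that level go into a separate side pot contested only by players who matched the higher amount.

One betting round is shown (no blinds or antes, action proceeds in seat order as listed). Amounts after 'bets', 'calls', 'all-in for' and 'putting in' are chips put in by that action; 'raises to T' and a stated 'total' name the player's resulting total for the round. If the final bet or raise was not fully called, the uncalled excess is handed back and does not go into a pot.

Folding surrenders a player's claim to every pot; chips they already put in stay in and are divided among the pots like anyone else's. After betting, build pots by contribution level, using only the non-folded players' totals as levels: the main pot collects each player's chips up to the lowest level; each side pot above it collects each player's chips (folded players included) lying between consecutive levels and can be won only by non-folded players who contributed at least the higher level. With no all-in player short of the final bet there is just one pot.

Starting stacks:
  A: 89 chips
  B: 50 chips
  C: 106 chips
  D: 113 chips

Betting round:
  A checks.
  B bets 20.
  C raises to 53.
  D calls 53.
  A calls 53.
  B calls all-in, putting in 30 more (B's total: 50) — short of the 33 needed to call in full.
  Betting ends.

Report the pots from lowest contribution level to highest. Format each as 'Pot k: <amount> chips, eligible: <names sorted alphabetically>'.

Pot 1: 200 chips, eligible: A, B, C, D
Pot 2: 9 chips, eligible: A, C, D

Derivation:
Contributions: A=53, B=50, C=53, D=53
Pot levels (distinct totals of non-folded players): 50, 53
Layer 1-50: 50 each from A, B, C, D = 50*4 = 200 chips; eligible A, B, C, D
Layer 51-53: 3 each from A, C, D = 3*3 = 9 chips; eligible A, C, D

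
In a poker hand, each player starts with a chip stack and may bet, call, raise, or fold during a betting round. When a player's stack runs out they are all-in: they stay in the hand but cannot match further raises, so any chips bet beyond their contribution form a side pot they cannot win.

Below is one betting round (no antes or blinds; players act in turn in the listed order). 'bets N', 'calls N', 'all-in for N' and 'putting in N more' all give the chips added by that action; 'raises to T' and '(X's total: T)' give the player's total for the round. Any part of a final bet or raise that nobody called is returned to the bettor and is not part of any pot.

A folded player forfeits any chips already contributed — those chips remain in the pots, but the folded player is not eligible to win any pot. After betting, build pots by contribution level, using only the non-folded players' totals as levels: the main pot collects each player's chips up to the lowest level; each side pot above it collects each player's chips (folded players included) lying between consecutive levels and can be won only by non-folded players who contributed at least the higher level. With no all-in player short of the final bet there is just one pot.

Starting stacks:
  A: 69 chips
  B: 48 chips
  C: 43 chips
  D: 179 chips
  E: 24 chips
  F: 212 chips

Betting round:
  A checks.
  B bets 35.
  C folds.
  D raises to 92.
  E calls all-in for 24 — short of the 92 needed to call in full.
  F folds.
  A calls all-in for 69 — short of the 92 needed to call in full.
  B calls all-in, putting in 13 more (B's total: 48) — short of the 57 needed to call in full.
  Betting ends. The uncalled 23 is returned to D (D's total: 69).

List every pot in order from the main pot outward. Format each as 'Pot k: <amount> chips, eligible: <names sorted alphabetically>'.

Contributions (after 23 returned to D): A=69, B=48, D=69, E=24
Folded: C, F
Pot levels (distinct totals of non-folded players): 24, 48, 69
Layer 1-24: 24 each from A, B, D, E = 24*4 = 96 chips; eligible A, B, D, E
Layer 25-48: 24 each from A, B, D = 24*3 = 72 chips; eligible A, B, D
Layer 49-69: 21 each from A, D = 21*2 = 42 chips; eligible A, D

Pot 1: 96 chips, eligible: A, B, D, E
Pot 2: 72 chips, eligible: A, B, D
Pot 3: 42 chips, eligible: A, D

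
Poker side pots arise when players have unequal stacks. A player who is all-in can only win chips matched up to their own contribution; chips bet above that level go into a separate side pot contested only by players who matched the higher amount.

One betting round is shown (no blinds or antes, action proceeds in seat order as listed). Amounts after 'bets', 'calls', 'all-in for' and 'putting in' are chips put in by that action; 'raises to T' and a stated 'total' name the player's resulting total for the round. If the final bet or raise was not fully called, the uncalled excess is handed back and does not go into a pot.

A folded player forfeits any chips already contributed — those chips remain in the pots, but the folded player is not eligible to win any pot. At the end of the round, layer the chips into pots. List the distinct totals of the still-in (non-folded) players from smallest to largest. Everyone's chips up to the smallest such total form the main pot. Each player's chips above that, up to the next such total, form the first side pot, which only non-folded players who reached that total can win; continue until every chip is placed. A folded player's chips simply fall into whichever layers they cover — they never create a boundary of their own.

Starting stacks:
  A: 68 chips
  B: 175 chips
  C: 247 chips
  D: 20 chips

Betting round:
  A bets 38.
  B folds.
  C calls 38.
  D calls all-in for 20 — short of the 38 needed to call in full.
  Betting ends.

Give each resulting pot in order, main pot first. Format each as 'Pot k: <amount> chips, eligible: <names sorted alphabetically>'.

Pot 1: 60 chips, eligible: A, C, D
Pot 2: 36 chips, eligible: A, C

Derivation:
Contributions: A=38, C=38, D=20
Folded: B
Pot levels (distinct totals of non-folded players): 20, 38
Layer 1-20: 20 each from A, C, D = 20*3 = 60 chips; eligible A, C, D
Layer 21-38: 18 each from A, C = 18*2 = 36 chips; eligible A, C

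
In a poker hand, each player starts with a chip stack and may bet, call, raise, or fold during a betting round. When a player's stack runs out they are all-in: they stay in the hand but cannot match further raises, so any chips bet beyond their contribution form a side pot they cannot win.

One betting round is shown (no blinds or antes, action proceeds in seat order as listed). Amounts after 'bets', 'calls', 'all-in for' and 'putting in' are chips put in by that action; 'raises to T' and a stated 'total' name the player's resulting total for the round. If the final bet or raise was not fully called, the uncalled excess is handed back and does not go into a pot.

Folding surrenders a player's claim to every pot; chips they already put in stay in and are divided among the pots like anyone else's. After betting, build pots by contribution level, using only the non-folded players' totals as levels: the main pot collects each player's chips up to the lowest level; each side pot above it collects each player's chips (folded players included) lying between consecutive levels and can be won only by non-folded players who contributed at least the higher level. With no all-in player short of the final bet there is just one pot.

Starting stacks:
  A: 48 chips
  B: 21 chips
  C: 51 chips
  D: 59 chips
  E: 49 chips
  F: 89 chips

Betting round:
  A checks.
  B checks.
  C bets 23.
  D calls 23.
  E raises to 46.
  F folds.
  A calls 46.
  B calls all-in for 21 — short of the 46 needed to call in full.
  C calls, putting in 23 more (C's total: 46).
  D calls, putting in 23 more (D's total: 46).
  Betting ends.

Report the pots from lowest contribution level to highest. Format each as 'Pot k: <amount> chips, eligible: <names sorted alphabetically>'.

Pot 1: 105 chips, eligible: A, B, C, D, E
Pot 2: 100 chips, eligible: A, C, D, E

Derivation:
Contributions: A=46, B=21, C=46, D=46, E=46
Folded: F
Pot levels (distinct totals of non-folded players): 21, 46
Layer 1-21: 21 each from A, B, C, D, E = 21*5 = 105 chips; eligible A, B, C, D, E
Layer 22-46: 25 each from A, C, D, E = 25*4 = 100 chips; eligible A, C, D, E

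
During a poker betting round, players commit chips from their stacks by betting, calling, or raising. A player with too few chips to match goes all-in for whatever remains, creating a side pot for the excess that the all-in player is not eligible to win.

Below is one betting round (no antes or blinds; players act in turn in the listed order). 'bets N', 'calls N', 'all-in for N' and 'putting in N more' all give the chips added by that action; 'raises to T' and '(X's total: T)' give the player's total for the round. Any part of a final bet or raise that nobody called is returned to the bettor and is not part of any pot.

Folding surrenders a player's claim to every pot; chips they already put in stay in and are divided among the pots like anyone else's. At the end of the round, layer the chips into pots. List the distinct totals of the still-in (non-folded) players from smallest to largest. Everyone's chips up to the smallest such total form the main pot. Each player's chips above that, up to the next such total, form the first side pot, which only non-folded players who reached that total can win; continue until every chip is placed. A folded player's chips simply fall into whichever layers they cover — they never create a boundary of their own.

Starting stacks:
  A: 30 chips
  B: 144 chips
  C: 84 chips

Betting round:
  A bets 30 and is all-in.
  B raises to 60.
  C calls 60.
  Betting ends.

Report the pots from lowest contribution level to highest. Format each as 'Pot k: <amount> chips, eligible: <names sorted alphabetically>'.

Contributions: A=30, B=60, C=60
Pot levels (distinct totals of non-folded players): 30, 60
Layer 1-30: 30 each from A, B, C = 30*3 = 90 chips; eligible A, B, C
Layer 31-60: 30 each from B, C = 30*2 = 60 chips; eligible B, C

Pot 1: 90 chips, eligible: A, B, C
Pot 2: 60 chips, eligible: B, C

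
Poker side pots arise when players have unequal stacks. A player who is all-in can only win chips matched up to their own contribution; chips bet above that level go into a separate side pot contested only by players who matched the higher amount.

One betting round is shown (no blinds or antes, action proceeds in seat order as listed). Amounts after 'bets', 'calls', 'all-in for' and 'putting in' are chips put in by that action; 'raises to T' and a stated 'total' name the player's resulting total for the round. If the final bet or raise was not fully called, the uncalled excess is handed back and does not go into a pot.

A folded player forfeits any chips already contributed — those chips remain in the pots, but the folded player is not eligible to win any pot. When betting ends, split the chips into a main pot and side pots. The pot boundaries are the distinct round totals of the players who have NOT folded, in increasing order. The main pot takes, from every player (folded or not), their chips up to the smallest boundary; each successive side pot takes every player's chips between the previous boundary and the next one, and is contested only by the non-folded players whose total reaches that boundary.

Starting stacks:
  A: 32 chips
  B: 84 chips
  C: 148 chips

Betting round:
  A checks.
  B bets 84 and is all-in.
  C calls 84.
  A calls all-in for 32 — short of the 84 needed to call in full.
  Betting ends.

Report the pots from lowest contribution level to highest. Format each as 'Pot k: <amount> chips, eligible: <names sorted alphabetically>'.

Pot 1: 96 chips, eligible: A, B, C
Pot 2: 104 chips, eligible: B, C

Derivation:
Contributions: A=32, B=84, C=84
Pot levels (distinct totals of non-folded players): 32, 84
Layer 1-32: 32 each from A, B, C = 32*3 = 96 chips; eligible A, B, C
Layer 33-84: 52 each from B, C = 52*2 = 104 chips; eligible B, C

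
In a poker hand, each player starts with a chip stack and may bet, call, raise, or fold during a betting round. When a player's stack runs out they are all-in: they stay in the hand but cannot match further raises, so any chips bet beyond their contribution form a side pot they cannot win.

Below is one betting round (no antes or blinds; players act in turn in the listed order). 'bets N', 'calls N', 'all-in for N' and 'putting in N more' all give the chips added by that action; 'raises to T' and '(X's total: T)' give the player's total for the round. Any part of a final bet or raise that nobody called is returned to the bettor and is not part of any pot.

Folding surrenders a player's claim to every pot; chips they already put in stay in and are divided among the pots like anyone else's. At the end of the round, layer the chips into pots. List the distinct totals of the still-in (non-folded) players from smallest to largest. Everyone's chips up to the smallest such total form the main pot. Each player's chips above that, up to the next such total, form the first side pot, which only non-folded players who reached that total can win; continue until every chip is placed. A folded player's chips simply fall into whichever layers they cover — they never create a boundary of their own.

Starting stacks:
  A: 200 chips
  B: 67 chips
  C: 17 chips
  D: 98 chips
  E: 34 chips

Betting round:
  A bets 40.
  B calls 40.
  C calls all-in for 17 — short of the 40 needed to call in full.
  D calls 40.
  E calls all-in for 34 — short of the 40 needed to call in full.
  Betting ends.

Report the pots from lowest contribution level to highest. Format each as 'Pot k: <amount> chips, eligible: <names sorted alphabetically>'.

Contributions: A=40, B=40, C=17, D=40, E=34
Pot levels (distinct totals of non-folded players): 17, 34, 40
Layer 1-17: 17 each from A, B, C, D, E = 17*5 = 85 chips; eligible A, B, C, D, E
Layer 18-34: 17 each from A, B, D, E = 17*4 = 68 chips; eligible A, B, D, E
Layer 35-40: 6 each from A, B, D = 6*3 = 18 chips; eligible A, B, D

Pot 1: 85 chips, eligible: A, B, C, D, E
Pot 2: 68 chips, eligible: A, B, D, E
Pot 3: 18 chips, eligible: A, B, D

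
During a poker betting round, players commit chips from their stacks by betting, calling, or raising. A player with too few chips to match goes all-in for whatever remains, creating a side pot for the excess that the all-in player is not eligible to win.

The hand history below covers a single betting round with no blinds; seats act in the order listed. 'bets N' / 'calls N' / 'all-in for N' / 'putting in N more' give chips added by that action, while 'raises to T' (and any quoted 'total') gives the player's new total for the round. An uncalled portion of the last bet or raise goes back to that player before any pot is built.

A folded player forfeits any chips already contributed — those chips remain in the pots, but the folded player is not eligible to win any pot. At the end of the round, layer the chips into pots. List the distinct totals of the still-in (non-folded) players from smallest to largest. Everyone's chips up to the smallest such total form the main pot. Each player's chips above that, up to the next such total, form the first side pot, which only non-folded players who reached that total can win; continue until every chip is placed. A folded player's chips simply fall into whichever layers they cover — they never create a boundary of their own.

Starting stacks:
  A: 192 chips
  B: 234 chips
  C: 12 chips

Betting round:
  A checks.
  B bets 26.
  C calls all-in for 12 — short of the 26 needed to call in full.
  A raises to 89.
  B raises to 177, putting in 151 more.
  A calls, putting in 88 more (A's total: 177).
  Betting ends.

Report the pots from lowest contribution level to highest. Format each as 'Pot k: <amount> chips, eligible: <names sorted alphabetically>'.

Pot 1: 36 chips, eligible: A, B, C
Pot 2: 330 chips, eligible: A, B

Derivation:
Contributions: A=177, B=177, C=12
Pot levels (distinct totals of non-folded players): 12, 177
Layer 1-12: 12 each from A, B, C = 12*3 = 36 chips; eligible A, B, C
Layer 13-177: 165 each from A, B = 165*2 = 330 chips; eligible A, B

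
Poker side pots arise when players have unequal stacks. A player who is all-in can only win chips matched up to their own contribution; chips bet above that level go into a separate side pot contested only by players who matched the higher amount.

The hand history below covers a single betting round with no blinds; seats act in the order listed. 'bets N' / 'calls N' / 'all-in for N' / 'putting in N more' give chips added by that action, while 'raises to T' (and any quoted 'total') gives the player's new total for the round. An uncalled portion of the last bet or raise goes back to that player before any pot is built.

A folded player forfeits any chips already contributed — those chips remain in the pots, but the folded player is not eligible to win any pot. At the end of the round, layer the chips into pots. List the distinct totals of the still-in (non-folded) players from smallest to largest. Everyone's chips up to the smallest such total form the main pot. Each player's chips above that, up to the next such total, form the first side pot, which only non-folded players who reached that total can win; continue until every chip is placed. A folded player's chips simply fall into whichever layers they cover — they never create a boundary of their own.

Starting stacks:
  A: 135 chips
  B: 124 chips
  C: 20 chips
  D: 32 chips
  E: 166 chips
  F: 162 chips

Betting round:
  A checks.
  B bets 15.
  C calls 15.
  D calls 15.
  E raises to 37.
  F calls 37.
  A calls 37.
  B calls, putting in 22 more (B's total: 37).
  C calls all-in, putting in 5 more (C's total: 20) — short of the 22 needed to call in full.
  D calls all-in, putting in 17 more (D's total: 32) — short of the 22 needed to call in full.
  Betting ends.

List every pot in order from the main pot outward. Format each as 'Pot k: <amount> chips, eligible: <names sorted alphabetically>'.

Pot 1: 120 chips, eligible: A, B, C, D, E, F
Pot 2: 60 chips, eligible: A, B, D, E, F
Pot 3: 20 chips, eligible: A, B, E, F

Derivation:
Contributions: A=37, B=37, C=20, D=32, E=37, F=37
Pot levels (distinct totals of non-folded players): 20, 32, 37
Layer 1-20: 20 each from A, B, C, D, E, F = 20*6 = 120 chips; eligible A, B, C, D, E, F
Layer 21-32: 12 each from A, B, D, E, F = 12*5 = 60 chips; eligible A, B, D, E, F
Layer 33-37: 5 each from A, B, E, F = 5*4 = 20 chips; eligible A, B, E, F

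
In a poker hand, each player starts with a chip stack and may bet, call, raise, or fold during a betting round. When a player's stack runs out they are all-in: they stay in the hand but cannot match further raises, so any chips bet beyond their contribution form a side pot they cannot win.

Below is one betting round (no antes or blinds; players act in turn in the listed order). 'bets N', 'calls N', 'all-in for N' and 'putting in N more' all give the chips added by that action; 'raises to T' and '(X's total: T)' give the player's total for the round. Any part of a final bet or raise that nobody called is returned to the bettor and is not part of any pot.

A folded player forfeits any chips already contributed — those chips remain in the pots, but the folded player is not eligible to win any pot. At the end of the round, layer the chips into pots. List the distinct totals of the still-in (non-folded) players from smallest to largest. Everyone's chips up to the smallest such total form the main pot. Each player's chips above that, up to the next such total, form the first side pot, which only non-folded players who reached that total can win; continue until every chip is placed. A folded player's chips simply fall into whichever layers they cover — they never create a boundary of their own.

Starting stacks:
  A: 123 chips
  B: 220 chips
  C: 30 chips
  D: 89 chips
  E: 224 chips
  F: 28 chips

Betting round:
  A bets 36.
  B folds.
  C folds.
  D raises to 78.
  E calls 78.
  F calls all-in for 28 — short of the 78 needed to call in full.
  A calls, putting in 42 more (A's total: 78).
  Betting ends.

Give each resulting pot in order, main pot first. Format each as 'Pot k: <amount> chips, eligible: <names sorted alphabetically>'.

Contributions: A=78, D=78, E=78, F=28
Folded: B, C
Pot levels (distinct totals of non-folded players): 28, 78
Layer 1-28: 28 each from A, D, E, F = 28*4 = 112 chips; eligible A, D, E, F
Layer 29-78: 50 each from A, D, E = 50*3 = 150 chips; eligible A, D, E

Pot 1: 112 chips, eligible: A, D, E, F
Pot 2: 150 chips, eligible: A, D, E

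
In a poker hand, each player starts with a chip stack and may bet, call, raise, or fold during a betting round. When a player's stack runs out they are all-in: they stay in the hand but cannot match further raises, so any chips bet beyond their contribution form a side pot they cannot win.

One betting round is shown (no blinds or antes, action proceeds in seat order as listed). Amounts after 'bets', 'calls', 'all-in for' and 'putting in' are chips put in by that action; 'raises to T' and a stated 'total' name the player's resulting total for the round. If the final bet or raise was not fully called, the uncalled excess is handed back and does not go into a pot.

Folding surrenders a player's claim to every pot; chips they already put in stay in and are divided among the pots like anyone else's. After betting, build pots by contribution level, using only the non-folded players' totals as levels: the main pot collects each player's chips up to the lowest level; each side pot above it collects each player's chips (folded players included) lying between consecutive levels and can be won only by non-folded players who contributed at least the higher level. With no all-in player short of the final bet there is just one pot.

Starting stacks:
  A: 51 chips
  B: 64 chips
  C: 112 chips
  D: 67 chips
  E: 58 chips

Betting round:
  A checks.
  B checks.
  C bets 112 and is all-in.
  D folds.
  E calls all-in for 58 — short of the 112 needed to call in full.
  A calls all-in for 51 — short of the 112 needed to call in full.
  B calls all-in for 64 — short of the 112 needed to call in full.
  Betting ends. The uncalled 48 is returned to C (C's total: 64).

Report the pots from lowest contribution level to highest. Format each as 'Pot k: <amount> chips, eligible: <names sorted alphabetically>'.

Contributions (after 48 returned to C): A=51, B=64, C=64, E=58
Folded: D
Pot levels (distinct totals of non-folded players): 51, 58, 64
Layer 1-51: 51 each from A, B, C, E = 51*4 = 204 chips; eligible A, B, C, E
Layer 52-58: 7 each from B, C, E = 7*3 = 21 chips; eligible B, C, E
Layer 59-64: 6 each from B, C = 6*2 = 12 chips; eligible B, C

Pot 1: 204 chips, eligible: A, B, C, E
Pot 2: 21 chips, eligible: B, C, E
Pot 3: 12 chips, eligible: B, C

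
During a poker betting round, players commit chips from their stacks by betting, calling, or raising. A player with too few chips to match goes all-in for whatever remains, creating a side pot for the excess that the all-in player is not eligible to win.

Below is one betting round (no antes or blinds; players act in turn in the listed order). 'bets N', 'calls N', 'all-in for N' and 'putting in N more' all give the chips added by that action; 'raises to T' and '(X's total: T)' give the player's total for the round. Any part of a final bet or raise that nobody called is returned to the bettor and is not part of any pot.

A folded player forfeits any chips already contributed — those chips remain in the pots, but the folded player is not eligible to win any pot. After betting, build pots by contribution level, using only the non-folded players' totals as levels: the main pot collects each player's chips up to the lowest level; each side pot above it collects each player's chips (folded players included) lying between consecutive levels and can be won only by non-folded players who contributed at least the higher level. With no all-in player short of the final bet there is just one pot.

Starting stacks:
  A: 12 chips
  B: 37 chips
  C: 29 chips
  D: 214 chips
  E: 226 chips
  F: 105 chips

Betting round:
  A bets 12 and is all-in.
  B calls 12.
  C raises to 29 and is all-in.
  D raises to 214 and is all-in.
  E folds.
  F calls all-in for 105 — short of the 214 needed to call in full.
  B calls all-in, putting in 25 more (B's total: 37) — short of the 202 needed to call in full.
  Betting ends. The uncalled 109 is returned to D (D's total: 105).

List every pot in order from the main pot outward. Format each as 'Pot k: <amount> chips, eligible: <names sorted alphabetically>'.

Contributions (after 109 returned to D): A=12, B=37, C=29, D=105, F=105
Folded: E
Pot levels (distinct totals of non-folded players): 12, 29, 37, 105
Layer 1-12: 12 each from A, B, C, D, F = 12*5 = 60 chips; eligible A, B, C, D, F
Layer 13-29: 17 each from B, C, D, F = 17*4 = 68 chips; eligible B, C, D, F
Layer 30-37: 8 each from B, D, F = 8*3 = 24 chips; eligible B, D, F
Layer 38-105: 68 each from D, F = 68*2 = 136 chips; eligible D, F

Pot 1: 60 chips, eligible: A, B, C, D, F
Pot 2: 68 chips, eligible: B, C, D, F
Pot 3: 24 chips, eligible: B, D, F
Pot 4: 136 chips, eligible: D, F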